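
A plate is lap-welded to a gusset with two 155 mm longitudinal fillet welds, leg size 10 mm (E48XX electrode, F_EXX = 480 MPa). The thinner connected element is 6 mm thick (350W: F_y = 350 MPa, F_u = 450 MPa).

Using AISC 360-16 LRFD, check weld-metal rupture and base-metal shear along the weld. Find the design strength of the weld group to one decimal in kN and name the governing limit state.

376.7 kN (base-metal shear governs)

Weld metal: throat = 0.707×10 = 7.07 mm, L = 2×155 = 310 mm. φR_n = 0.75 × 0.6 × 480 × 7.07 × 310 = 473.4 kN.
Base metal shear (6 mm plate): yield φR_n = 1.0×0.6×350×6×310 = 390.6 kN; rupture φR_n = 0.75×0.6×450×6×310 = 376.7 kN; take 376.7 kN (rupture).
Governing: min(473.4, 376.7) = 376.7 kN → base-metal shear.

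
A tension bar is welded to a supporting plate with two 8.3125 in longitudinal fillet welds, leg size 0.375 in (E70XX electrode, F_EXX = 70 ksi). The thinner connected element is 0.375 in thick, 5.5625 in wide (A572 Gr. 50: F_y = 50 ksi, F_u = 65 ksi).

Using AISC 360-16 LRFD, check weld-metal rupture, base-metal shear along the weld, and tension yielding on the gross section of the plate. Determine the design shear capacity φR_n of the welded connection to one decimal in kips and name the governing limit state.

Weld metal: throat = 0.707×0.375 = 0.26513 in, L = 2×8.3125 = 16.625 in. φR_n = 0.75 × 0.6 × 70 × 0.26513 × 16.625 = 138.8 kips.
Base metal shear (0.375 in plate): yield φR_n = 1.0×0.6×50×0.375×16.625 = 187.0 kips; rupture φR_n = 0.75×0.6×65×0.375×16.625 = 182.4 kips; take 182.4 kips (rupture).
Tension yield (gross): A_g = 5.5625×0.375 = 2.0859 in². φR_n = 0.90 × 50 × 2.0859 = 93.9 kips.
Governing: min(138.8, 182.4, 93.9) = 93.9 kips → gross-section yield.

93.9 kips (gross-section yield governs)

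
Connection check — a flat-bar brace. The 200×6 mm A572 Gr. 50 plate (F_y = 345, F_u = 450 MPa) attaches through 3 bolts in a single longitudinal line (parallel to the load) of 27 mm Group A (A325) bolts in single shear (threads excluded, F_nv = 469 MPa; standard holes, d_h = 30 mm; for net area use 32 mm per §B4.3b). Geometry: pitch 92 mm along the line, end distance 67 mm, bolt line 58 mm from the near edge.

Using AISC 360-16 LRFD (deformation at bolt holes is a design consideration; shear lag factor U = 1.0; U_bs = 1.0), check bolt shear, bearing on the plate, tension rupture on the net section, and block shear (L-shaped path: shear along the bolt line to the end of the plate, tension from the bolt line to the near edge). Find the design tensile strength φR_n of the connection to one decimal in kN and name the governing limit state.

292.8 kN (block shear governs)

Bolt shear: A_b = π(27)²/4 = 572.56 mm². φR_n = 0.75 × 469 × 572.56 × 3 × 1 = 604.2 kN.
Bearing (6 mm plate, F_u = 450 MPa): end bolts L_c = 67 − 30/2 = 52, R_n = min(1.2×52×6×450, 2.4×27×6×450) = 168.48 kN/bolt; interior L_c = 92 − 30 = 62, R_n = 174.96 kN/bolt. φR_n = 0.75 × (1×168.48 + 2×174.96) = 388.8 kN.
Tension rupture (net): A_n = (200 − 1×32)×6 = 1008 mm² (U = 1.0, A_e = A_n). φR_n = 0.75 × 450 × 1008 = 340.2 kN.
Block shear: shear path 1×[67+2×92] = 1×251 mm, A_gv = 1506, A_nv = 1×(251 − 2.5×32)×6 = 1026 mm²; tension to near edge: (58 − 0.5×32)×6 = 252 mm². R_n = min(0.6×450×1026, 0.6×345×1506) + 1.0×450×252 = min(277.02, 311.74) + 113.4 = 390.42 kN. φR_n = 0.75 × 390.42 = 292.8 kN.
Governing: min(604.2, 388.8, 340.2, 292.8) = 292.8 kN → block shear.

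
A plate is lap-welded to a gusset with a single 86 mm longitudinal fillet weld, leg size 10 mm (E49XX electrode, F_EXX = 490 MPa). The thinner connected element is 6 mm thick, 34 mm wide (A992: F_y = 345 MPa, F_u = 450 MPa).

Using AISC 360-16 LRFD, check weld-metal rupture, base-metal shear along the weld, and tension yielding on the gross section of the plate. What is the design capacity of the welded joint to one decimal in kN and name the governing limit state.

63.3 kN (gross-section yield governs)

Weld metal: throat = 0.707×10 = 7.07 mm, L = 86 mm. φR_n = 0.75 × 0.6 × 490 × 7.07 × 86 = 134.1 kN.
Base metal shear (6 mm plate): yield φR_n = 1.0×0.6×345×6×86 = 106.8 kN; rupture φR_n = 0.75×0.6×450×6×86 = 104.5 kN; take 104.5 kN (rupture).
Tension yield (gross): A_g = 34×6 = 204 mm². φR_n = 0.90 × 345 × 204 = 63.3 kN.
Governing: min(134.1, 104.5, 63.3) = 63.3 kN → gross-section yield.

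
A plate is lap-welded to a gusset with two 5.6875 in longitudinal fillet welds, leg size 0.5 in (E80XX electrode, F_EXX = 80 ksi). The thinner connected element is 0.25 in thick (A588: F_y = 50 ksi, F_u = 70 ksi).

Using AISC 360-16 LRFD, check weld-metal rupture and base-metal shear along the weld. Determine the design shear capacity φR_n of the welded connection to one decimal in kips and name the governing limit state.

85.3 kips (base-metal shear governs)

Weld metal: throat = 0.707×0.5 = 0.3535 in, L = 2×5.6875 = 11.375 in. φR_n = 0.75 × 0.6 × 80 × 0.3535 × 11.375 = 144.8 kips.
Base metal shear (0.25 in plate): yield φR_n = 1.0×0.6×50×0.25×11.375 = 85.3 kips; rupture φR_n = 0.75×0.6×70×0.25×11.375 = 89.6 kips; take 85.3 kips (yield).
Governing: min(144.8, 85.3) = 85.3 kips → base-metal shear.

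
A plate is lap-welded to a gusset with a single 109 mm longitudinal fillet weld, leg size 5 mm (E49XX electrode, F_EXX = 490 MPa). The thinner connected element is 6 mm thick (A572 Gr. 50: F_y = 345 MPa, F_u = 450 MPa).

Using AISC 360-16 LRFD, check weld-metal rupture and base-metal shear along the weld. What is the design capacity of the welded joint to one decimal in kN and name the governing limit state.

85.0 kN (weld metal governs)

Weld metal: throat = 0.707×5 = 3.535 mm, L = 109 mm. φR_n = 0.75 × 0.6 × 490 × 3.535 × 109 = 85.0 kN.
Base metal shear (6 mm plate): yield φR_n = 1.0×0.6×345×6×109 = 135.4 kN; rupture φR_n = 0.75×0.6×450×6×109 = 132.4 kN; take 132.4 kN (rupture).
Governing: min(85.0, 132.4) = 85.0 kN → weld metal.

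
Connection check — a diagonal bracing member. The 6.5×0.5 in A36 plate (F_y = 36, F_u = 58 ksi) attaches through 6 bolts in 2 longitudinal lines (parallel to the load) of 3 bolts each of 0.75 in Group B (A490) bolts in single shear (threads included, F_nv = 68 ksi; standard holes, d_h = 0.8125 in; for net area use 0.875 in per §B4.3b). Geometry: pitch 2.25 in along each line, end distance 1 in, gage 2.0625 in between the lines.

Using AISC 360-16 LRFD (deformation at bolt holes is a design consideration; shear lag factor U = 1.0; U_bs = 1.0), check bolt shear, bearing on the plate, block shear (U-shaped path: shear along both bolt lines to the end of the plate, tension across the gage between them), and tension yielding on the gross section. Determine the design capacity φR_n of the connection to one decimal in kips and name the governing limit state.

105.3 kips (gross-section yield governs)

Bolt shear: A_b = π(0.75)²/4 = 0.44179 in². φR_n = 0.75 × 68 × 0.44179 × 6 × 1 = 135.2 kips.
Bearing (0.5 in plate, F_u = 58 ksi): end bolts L_c = 1 − 0.8125/2 = 0.59375, R_n = min(1.2×0.59375×0.5×58, 2.4×0.75×0.5×58) = 20.663 kips/bolt; interior L_c = 2.25 − 0.8125 = 1.4375, R_n = 50.025 kips/bolt. φR_n = 0.75 × (2×20.663 + 4×50.025) = 181.1 kips.
Block shear: shear path 2×[1+2×2.25] = 2×5.5 in, A_gv = 5.5, A_nv = 2×(5.5 − 2.5×0.875)×0.5 = 3.3125 in²; tension across gage: (2.0625 − 1×0.875)×0.5 = 0.59375 in². R_n = min(0.6×58×3.3125, 0.6×36×5.5) + 1.0×58×0.59375 = min(115.28, 118.8) + 34.438 = 149.72 kips. φR_n = 0.75 × 149.72 = 112.3 kips.
Tension yield (gross): A_g = 6.5×0.5 = 3.25 in². φR_n = 0.90 × 36 × 3.25 = 105.3 kips.
Governing: min(135.2, 181.1, 112.3, 105.3) = 105.3 kips → gross-section yield.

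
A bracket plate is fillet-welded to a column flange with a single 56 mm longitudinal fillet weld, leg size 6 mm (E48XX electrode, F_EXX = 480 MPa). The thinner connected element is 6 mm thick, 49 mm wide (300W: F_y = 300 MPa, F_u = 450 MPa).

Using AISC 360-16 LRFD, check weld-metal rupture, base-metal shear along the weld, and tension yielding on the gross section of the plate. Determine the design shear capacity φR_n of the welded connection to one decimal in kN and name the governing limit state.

51.3 kN (weld metal governs)

Weld metal: throat = 0.707×6 = 4.242 mm, L = 56 mm. φR_n = 0.75 × 0.6 × 480 × 4.242 × 56 = 51.3 kN.
Base metal shear (6 mm plate): yield φR_n = 1.0×0.6×300×6×56 = 60.5 kN; rupture φR_n = 0.75×0.6×450×6×56 = 68.0 kN; take 60.5 kN (yield).
Tension yield (gross): A_g = 49×6 = 294 mm². φR_n = 0.90 × 300 × 294 = 79.4 kN.
Governing: min(51.3, 60.5, 79.4) = 51.3 kN → weld metal.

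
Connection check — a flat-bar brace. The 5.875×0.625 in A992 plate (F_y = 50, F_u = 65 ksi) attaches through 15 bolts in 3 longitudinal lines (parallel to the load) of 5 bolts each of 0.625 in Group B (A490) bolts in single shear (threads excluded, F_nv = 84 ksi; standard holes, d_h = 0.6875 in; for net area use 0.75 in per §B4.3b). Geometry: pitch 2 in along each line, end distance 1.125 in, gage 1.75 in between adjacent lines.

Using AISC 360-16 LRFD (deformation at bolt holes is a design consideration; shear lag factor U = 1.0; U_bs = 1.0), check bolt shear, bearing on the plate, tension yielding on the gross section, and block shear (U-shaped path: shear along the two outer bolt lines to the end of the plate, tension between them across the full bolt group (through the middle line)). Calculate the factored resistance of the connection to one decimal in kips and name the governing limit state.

Bolt shear: A_b = π(0.625)²/4 = 0.3068 in². φR_n = 0.75 × 84 × 0.3068 × 15 × 1 = 289.9 kips.
Bearing (0.625 in plate, F_u = 65 ksi): end bolts L_c = 1.125 − 0.6875/2 = 0.78125, R_n = min(1.2×0.78125×0.625×65, 2.4×0.625×0.625×65) = 38.086 kips/bolt; interior L_c = 2 − 0.6875 = 1.3125, R_n = 60.938 kips/bolt. φR_n = 0.75 × (3×38.086 + 12×60.938) = 634.1 kips.
Tension yield (gross): A_g = 5.875×0.625 = 3.6719 in². φR_n = 0.90 × 50 × 3.6719 = 165.2 kips.
Block shear: shear path 2×[1.125+4×2] = 2×9.125 in, A_gv = 11.406, A_nv = 2×(9.125 − 4.5×0.75)×0.625 = 7.1875 in²; tension across gage: (3.5 − 2×0.75)×0.625 = 1.25 in². R_n = min(0.6×65×7.1875, 0.6×50×11.406) + 1.0×65×1.25 = min(280.31, 342.18) + 81.25 = 361.56 kips. φR_n = 0.75 × 361.56 = 271.2 kips.
Governing: min(289.9, 634.1, 165.2, 271.2) = 165.2 kips → gross-section yield.

165.2 kips (gross-section yield governs)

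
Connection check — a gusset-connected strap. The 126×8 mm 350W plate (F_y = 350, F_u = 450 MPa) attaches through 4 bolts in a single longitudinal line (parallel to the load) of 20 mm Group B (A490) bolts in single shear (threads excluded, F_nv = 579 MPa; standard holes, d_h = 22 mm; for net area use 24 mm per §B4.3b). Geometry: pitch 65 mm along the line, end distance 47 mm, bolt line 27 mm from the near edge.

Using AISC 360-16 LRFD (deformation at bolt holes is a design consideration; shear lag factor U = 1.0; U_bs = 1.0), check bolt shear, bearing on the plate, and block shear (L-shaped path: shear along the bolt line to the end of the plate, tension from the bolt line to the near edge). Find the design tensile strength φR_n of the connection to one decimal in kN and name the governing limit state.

Bolt shear: A_b = π(20)²/4 = 314.16 mm². φR_n = 0.75 × 579 × 314.16 × 4 × 1 = 545.7 kN.
Bearing (8 mm plate, F_u = 450 MPa): end bolts L_c = 47 − 22/2 = 36, R_n = min(1.2×36×8×450, 2.4×20×8×450) = 155.52 kN/bolt; interior L_c = 65 − 22 = 43, R_n = 172.8 kN/bolt. φR_n = 0.75 × (1×155.52 + 3×172.8) = 505.4 kN.
Block shear: shear path 1×[47+3×65] = 1×242 mm, A_gv = 1936, A_nv = 1×(242 − 3.5×24)×8 = 1264 mm²; tension to near edge: (27 − 0.5×24)×8 = 120 mm². R_n = min(0.6×450×1264, 0.6×350×1936) + 1.0×450×120 = min(341.28, 406.56) + 54 = 395.28 kN. φR_n = 0.75 × 395.28 = 296.5 kN.
Governing: min(545.7, 505.4, 296.5) = 296.5 kN → block shear.

296.5 kN (block shear governs)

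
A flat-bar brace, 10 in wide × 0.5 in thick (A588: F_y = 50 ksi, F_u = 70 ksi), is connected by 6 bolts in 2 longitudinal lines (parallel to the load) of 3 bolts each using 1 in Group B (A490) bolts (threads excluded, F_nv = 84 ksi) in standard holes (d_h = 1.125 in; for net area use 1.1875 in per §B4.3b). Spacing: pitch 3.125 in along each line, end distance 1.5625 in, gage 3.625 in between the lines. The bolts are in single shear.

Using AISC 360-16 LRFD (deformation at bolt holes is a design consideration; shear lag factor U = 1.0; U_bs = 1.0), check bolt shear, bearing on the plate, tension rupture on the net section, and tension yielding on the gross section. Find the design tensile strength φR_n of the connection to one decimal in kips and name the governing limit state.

200.2 kips (net-section rupture governs)

Bolt shear: A_b = π(1)²/4 = 0.7854 in². φR_n = 0.75 × 84 × 0.7854 × 6 × 1 = 296.9 kips.
Bearing (0.5 in plate, F_u = 70 ksi): end bolts L_c = 1.5625 − 1.125/2 = 1, R_n = min(1.2×1×0.5×70, 2.4×1×0.5×70) = 42 kips/bolt; interior L_c = 3.125 − 1.125 = 2, R_n = 84 kips/bolt. φR_n = 0.75 × (2×42 + 4×84) = 315.0 kips.
Tension rupture (net): A_n = (10 − 2×1.1875)×0.5 = 3.8125 in² (U = 1.0, A_e = A_n). φR_n = 0.75 × 70 × 3.8125 = 200.2 kips.
Tension yield (gross): A_g = 10×0.5 = 5 in². φR_n = 0.90 × 50 × 5 = 225.0 kips.
Governing: min(296.9, 315.0, 200.2, 225.0) = 200.2 kips → net-section rupture.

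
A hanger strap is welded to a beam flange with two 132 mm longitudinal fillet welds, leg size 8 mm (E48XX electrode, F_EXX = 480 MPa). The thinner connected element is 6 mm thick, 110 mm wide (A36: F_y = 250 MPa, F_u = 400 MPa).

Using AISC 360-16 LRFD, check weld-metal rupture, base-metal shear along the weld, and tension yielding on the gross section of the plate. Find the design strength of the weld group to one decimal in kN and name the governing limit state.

Weld metal: throat = 0.707×8 = 5.656 mm, L = 2×132 = 264 mm. φR_n = 0.75 × 0.6 × 480 × 5.656 × 264 = 322.5 kN.
Base metal shear (6 mm plate): yield φR_n = 1.0×0.6×250×6×264 = 237.6 kN; rupture φR_n = 0.75×0.6×400×6×264 = 285.1 kN; take 237.6 kN (yield).
Tension yield (gross): A_g = 110×6 = 660 mm². φR_n = 0.90 × 250 × 660 = 148.5 kN.
Governing: min(322.5, 237.6, 148.5) = 148.5 kN → gross-section yield.

148.5 kN (gross-section yield governs)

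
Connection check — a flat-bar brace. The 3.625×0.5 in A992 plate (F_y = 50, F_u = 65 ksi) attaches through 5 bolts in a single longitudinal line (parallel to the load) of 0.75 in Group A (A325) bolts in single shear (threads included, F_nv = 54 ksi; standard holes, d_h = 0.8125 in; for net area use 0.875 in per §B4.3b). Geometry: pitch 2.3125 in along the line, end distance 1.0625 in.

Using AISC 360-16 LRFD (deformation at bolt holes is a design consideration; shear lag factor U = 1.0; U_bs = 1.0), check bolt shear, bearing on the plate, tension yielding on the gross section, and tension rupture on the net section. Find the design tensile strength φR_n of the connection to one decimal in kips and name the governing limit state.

67.0 kips (net-section rupture governs)

Bolt shear: A_b = π(0.75)²/4 = 0.44179 in². φR_n = 0.75 × 54 × 0.44179 × 5 × 1 = 89.5 kips.
Bearing (0.5 in plate, F_u = 65 ksi): end bolts L_c = 1.0625 − 0.8125/2 = 0.65625, R_n = min(1.2×0.65625×0.5×65, 2.4×0.75×0.5×65) = 25.594 kips/bolt; interior L_c = 2.3125 − 0.8125 = 1.5, R_n = 58.5 kips/bolt. φR_n = 0.75 × (1×25.594 + 4×58.5) = 194.7 kips.
Tension yield (gross): A_g = 3.625×0.5 = 1.8125 in². φR_n = 0.90 × 50 × 1.8125 = 81.6 kips.
Tension rupture (net): A_n = (3.625 − 1×0.875)×0.5 = 1.375 in² (U = 1.0, A_e = A_n). φR_n = 0.75 × 65 × 1.375 = 67.0 kips.
Governing: min(89.5, 194.7, 81.6, 67.0) = 67.0 kips → net-section rupture.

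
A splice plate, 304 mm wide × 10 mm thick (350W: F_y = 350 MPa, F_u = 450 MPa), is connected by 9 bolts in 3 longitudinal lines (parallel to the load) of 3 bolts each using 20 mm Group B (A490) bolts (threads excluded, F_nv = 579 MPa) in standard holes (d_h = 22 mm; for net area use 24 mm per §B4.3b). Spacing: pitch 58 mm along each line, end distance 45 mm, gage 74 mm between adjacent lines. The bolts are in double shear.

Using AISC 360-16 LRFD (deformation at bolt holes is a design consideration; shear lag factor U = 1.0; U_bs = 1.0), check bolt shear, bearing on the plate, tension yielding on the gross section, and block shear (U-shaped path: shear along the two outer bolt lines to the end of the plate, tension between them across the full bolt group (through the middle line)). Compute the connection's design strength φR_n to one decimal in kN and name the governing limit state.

746.6 kN (block shear governs)

Bolt shear: A_b = π(20)²/4 = 314.16 mm². φR_n = 0.75 × 579 × 314.16 × 9 × 2 = 2455.6 kN.
Bearing (10 mm plate, F_u = 450 MPa): end bolts L_c = 45 − 22/2 = 34, R_n = min(1.2×34×10×450, 2.4×20×10×450) = 183.6 kN/bolt; interior L_c = 58 − 22 = 36, R_n = 194.4 kN/bolt. φR_n = 0.75 × (3×183.6 + 6×194.4) = 1287.9 kN.
Tension yield (gross): A_g = 304×10 = 3040 mm². φR_n = 0.90 × 350 × 3040 = 957.6 kN.
Block shear: shear path 2×[45+2×58] = 2×161 mm, A_gv = 3220, A_nv = 2×(161 − 2.5×24)×10 = 2020 mm²; tension across gage: (148 − 2×24)×10 = 1000 mm². R_n = min(0.6×450×2020, 0.6×350×3220) + 1.0×450×1000 = min(545.4, 676.2) + 450 = 995.4 kN. φR_n = 0.75 × 995.4 = 746.6 kN.
Governing: min(2455.6, 1287.9, 957.6, 746.6) = 746.6 kN → block shear.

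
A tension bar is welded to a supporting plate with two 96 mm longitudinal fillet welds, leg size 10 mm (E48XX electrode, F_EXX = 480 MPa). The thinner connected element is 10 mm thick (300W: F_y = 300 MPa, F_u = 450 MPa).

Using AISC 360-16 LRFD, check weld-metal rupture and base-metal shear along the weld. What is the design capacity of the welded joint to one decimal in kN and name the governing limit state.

Weld metal: throat = 0.707×10 = 7.07 mm, L = 2×96 = 192 mm. φR_n = 0.75 × 0.6 × 480 × 7.07 × 192 = 293.2 kN.
Base metal shear (10 mm plate): yield φR_n = 1.0×0.6×300×10×192 = 345.6 kN; rupture φR_n = 0.75×0.6×450×10×192 = 388.8 kN; take 345.6 kN (yield).
Governing: min(293.2, 345.6) = 293.2 kN → weld metal.

293.2 kN (weld metal governs)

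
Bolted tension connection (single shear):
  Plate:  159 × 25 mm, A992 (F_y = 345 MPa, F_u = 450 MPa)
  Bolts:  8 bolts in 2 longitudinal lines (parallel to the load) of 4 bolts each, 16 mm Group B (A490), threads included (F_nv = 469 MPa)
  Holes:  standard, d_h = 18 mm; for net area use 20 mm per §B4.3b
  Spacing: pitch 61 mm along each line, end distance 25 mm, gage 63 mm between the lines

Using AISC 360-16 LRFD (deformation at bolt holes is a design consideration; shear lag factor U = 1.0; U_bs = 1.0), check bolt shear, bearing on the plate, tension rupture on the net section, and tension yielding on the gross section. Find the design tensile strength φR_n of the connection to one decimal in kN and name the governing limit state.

565.8 kN (bolt shear governs)

Bolt shear: A_b = π(16)²/4 = 201.06 mm². φR_n = 0.75 × 469 × 201.06 × 8 × 1 = 565.8 kN.
Bearing (25 mm plate, F_u = 450 MPa): end bolts L_c = 25 − 18/2 = 16, R_n = min(1.2×16×25×450, 2.4×16×25×450) = 216 kN/bolt; interior L_c = 61 − 18 = 43, R_n = 432 kN/bolt. φR_n = 0.75 × (2×216 + 6×432) = 2268.0 kN.
Tension rupture (net): A_n = (159 − 2×20)×25 = 2975 mm² (U = 1.0, A_e = A_n). φR_n = 0.75 × 450 × 2975 = 1004.1 kN.
Tension yield (gross): A_g = 159×25 = 3975 mm². φR_n = 0.90 × 345 × 3975 = 1234.2 kN.
Governing: min(565.8, 2268.0, 1004.1, 1234.2) = 565.8 kN → bolt shear.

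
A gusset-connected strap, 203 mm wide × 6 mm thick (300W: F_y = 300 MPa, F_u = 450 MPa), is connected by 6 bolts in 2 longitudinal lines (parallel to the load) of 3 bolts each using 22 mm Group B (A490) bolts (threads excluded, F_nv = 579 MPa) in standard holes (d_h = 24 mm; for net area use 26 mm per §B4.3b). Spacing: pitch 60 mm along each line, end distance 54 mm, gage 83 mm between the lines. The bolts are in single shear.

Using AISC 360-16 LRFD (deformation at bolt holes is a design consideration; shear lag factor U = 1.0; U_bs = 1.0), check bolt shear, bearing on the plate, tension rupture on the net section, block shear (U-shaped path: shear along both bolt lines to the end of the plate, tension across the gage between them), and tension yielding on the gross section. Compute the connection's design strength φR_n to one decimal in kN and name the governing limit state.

305.8 kN (net-section rupture governs)

Bolt shear: A_b = π(22)²/4 = 380.13 mm². φR_n = 0.75 × 579 × 380.13 × 6 × 1 = 990.4 kN.
Bearing (6 mm plate, F_u = 450 MPa): end bolts L_c = 54 − 24/2 = 42, R_n = min(1.2×42×6×450, 2.4×22×6×450) = 136.08 kN/bolt; interior L_c = 60 − 24 = 36, R_n = 116.64 kN/bolt. φR_n = 0.75 × (2×136.08 + 4×116.64) = 554.0 kN.
Tension rupture (net): A_n = (203 − 2×26)×6 = 906 mm² (U = 1.0, A_e = A_n). φR_n = 0.75 × 450 × 906 = 305.8 kN.
Block shear: shear path 2×[54+2×60] = 2×174 mm, A_gv = 2088, A_nv = 2×(174 − 2.5×26)×6 = 1308 mm²; tension across gage: (83 − 1×26)×6 = 342 mm². R_n = min(0.6×450×1308, 0.6×300×2088) + 1.0×450×342 = min(353.16, 375.84) + 153.9 = 507.06 kN. φR_n = 0.75 × 507.06 = 380.3 kN.
Tension yield (gross): A_g = 203×6 = 1218 mm². φR_n = 0.90 × 300 × 1218 = 328.9 kN.
Governing: min(990.4, 554.0, 305.8, 380.3, 328.9) = 305.8 kN → net-section rupture.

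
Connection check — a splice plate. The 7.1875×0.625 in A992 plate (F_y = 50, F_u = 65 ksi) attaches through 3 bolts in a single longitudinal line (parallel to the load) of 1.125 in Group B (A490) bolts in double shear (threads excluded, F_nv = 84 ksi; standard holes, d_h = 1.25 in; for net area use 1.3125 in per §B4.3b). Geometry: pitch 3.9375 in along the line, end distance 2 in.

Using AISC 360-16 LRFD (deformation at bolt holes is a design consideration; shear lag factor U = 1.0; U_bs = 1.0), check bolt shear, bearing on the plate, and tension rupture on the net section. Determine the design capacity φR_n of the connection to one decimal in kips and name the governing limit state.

Bolt shear: A_b = π(1.125)²/4 = 0.99402 in². φR_n = 0.75 × 84 × 0.99402 × 3 × 2 = 375.7 kips.
Bearing (0.625 in plate, F_u = 65 ksi): end bolts L_c = 2 − 1.25/2 = 1.375, R_n = min(1.2×1.375×0.625×65, 2.4×1.125×0.625×65) = 67.031 kips/bolt; interior L_c = 3.9375 − 1.25 = 2.6875, R_n = 109.69 kips/bolt. φR_n = 0.75 × (1×67.031 + 2×109.69) = 214.8 kips.
Tension rupture (net): A_n = (7.1875 − 1×1.3125)×0.625 = 3.6719 in² (U = 1.0, A_e = A_n). φR_n = 0.75 × 65 × 3.6719 = 179.0 kips.
Governing: min(375.7, 214.8, 179.0) = 179.0 kips → net-section rupture.

179.0 kips (net-section rupture governs)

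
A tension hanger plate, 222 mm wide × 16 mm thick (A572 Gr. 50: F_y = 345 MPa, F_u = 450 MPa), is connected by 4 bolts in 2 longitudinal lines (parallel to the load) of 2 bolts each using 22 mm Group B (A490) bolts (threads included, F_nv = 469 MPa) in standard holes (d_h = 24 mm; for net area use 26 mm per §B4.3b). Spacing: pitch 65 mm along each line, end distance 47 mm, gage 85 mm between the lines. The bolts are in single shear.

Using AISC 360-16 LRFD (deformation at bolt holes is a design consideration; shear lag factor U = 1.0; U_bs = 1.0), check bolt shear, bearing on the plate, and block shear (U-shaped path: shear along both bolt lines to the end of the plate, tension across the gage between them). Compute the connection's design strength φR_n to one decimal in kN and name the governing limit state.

534.8 kN (bolt shear governs)

Bolt shear: A_b = π(22)²/4 = 380.13 mm². φR_n = 0.75 × 469 × 380.13 × 4 × 1 = 534.8 kN.
Bearing (16 mm plate, F_u = 450 MPa): end bolts L_c = 47 − 24/2 = 35, R_n = min(1.2×35×16×450, 2.4×22×16×450) = 302.4 kN/bolt; interior L_c = 65 − 24 = 41, R_n = 354.24 kN/bolt. φR_n = 0.75 × (2×302.4 + 2×354.24) = 985.0 kN.
Block shear: shear path 2×[47+1×65] = 2×112 mm, A_gv = 3584, A_nv = 2×(112 − 1.5×26)×16 = 2336 mm²; tension across gage: (85 − 1×26)×16 = 944 mm². R_n = min(0.6×450×2336, 0.6×345×3584) + 1.0×450×944 = min(630.72, 741.89) + 424.8 = 1055.5 kN. φR_n = 0.75 × 1055.5 = 791.6 kN.
Governing: min(534.8, 985.0, 791.6) = 534.8 kN → bolt shear.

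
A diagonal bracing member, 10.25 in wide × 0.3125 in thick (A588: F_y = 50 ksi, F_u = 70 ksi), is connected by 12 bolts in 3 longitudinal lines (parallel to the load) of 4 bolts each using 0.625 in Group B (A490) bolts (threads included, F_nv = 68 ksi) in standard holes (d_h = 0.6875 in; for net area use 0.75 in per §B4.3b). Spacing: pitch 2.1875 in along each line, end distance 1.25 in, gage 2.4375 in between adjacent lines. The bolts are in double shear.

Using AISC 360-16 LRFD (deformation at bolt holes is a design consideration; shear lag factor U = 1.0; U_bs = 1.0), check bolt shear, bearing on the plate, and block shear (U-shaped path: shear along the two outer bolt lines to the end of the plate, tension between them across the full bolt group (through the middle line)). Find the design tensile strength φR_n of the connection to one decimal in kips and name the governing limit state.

157.5 kips (block shear governs)

Bolt shear: A_b = π(0.625)²/4 = 0.3068 in². φR_n = 0.75 × 68 × 0.3068 × 12 × 2 = 375.5 kips.
Bearing (0.3125 in plate, F_u = 70 ksi): end bolts L_c = 1.25 − 0.6875/2 = 0.90625, R_n = min(1.2×0.90625×0.3125×70, 2.4×0.625×0.3125×70) = 23.789 kips/bolt; interior L_c = 2.1875 − 0.6875 = 1.5, R_n = 32.813 kips/bolt. φR_n = 0.75 × (3×23.789 + 9×32.813) = 275.0 kips.
Block shear: shear path 2×[1.25+3×2.1875] = 2×7.8125 in, A_gv = 4.8828, A_nv = 2×(7.8125 − 3.5×0.75)×0.3125 = 3.2422 in²; tension across gage: (4.875 − 2×0.75)×0.3125 = 1.0547 in². R_n = min(0.6×70×3.2422, 0.6×50×4.8828) + 1.0×70×1.0547 = min(136.17, 146.48) + 73.829 = 210 kips. φR_n = 0.75 × 210 = 157.5 kips.
Governing: min(375.5, 275.0, 157.5) = 157.5 kips → block shear.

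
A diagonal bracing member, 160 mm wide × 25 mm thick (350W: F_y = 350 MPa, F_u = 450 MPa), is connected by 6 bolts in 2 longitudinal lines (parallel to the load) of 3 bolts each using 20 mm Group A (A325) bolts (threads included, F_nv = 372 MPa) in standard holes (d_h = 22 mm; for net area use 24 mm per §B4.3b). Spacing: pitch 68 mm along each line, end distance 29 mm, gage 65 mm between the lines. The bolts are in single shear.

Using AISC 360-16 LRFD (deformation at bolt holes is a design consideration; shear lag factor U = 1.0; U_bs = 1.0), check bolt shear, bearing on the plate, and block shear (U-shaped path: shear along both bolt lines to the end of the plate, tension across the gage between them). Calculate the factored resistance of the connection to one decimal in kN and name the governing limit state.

Bolt shear: A_b = π(20)²/4 = 314.16 mm². φR_n = 0.75 × 372 × 314.16 × 6 × 1 = 525.9 kN.
Bearing (25 mm plate, F_u = 450 MPa): end bolts L_c = 29 − 22/2 = 18, R_n = min(1.2×18×25×450, 2.4×20×25×450) = 243 kN/bolt; interior L_c = 68 − 22 = 46, R_n = 540 kN/bolt. φR_n = 0.75 × (2×243 + 4×540) = 1984.5 kN.
Block shear: shear path 2×[29+2×68] = 2×165 mm, A_gv = 8250, A_nv = 2×(165 − 2.5×24)×25 = 5250 mm²; tension across gage: (65 − 1×24)×25 = 1025 mm². R_n = min(0.6×450×5250, 0.6×350×8250) + 1.0×450×1025 = min(1417.5, 1732.5) + 461.25 = 1878.8 kN. φR_n = 0.75 × 1878.8 = 1409.1 kN.
Governing: min(525.9, 1984.5, 1409.1) = 525.9 kN → bolt shear.

525.9 kN (bolt shear governs)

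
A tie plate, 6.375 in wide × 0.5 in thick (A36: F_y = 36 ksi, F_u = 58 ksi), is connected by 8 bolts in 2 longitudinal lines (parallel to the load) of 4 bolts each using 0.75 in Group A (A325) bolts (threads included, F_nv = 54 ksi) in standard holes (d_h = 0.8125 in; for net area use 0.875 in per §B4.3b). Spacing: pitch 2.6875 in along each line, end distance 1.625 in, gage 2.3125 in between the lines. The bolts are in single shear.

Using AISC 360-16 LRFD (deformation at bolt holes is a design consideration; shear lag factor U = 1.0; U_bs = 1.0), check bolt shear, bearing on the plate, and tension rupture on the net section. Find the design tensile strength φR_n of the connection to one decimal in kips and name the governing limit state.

Bolt shear: A_b = π(0.75)²/4 = 0.44179 in². φR_n = 0.75 × 54 × 0.44179 × 8 × 1 = 143.1 kips.
Bearing (0.5 in plate, F_u = 58 ksi): end bolts L_c = 1.625 − 0.8125/2 = 1.21875, R_n = min(1.2×1.21875×0.5×58, 2.4×0.75×0.5×58) = 42.413 kips/bolt; interior L_c = 2.6875 − 0.8125 = 1.875, R_n = 52.2 kips/bolt. φR_n = 0.75 × (2×42.413 + 6×52.2) = 298.5 kips.
Tension rupture (net): A_n = (6.375 − 2×0.875)×0.5 = 2.3125 in² (U = 1.0, A_e = A_n). φR_n = 0.75 × 58 × 2.3125 = 100.6 kips.
Governing: min(143.1, 298.5, 100.6) = 100.6 kips → net-section rupture.

100.6 kips (net-section rupture governs)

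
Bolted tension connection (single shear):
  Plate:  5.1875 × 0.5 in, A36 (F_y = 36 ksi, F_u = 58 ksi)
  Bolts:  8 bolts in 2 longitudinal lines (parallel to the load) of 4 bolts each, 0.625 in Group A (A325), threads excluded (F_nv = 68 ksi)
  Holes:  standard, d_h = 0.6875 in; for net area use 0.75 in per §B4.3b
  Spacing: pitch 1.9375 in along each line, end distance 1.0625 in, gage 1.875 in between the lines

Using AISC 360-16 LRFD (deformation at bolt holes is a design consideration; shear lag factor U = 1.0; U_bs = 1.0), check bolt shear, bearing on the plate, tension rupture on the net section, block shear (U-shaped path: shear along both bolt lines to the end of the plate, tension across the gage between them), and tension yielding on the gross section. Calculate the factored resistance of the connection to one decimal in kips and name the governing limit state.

Bolt shear: A_b = π(0.625)²/4 = 0.3068 in². φR_n = 0.75 × 68 × 0.3068 × 8 × 1 = 125.2 kips.
Bearing (0.5 in plate, F_u = 58 ksi): end bolts L_c = 1.0625 − 0.6875/2 = 0.71875, R_n = min(1.2×0.71875×0.5×58, 2.4×0.625×0.5×58) = 25.013 kips/bolt; interior L_c = 1.9375 − 0.6875 = 1.25, R_n = 43.5 kips/bolt. φR_n = 0.75 × (2×25.013 + 6×43.5) = 233.3 kips.
Tension rupture (net): A_n = (5.1875 − 2×0.75)×0.5 = 1.8438 in² (U = 1.0, A_e = A_n). φR_n = 0.75 × 58 × 1.8438 = 80.2 kips.
Block shear: shear path 2×[1.0625+3×1.9375] = 2×6.875 in, A_gv = 6.875, A_nv = 2×(6.875 − 3.5×0.75)×0.5 = 4.25 in²; tension across gage: (1.875 − 1×0.75)×0.5 = 0.5625 in². R_n = min(0.6×58×4.25, 0.6×36×6.875) + 1.0×58×0.5625 = min(147.9, 148.5) + 32.625 = 180.53 kips. φR_n = 0.75 × 180.53 = 135.4 kips.
Tension yield (gross): A_g = 5.1875×0.5 = 2.5938 in². φR_n = 0.90 × 36 × 2.5938 = 84.0 kips.
Governing: min(125.2, 233.3, 80.2, 135.4, 84.0) = 80.2 kips → net-section rupture.

80.2 kips (net-section rupture governs)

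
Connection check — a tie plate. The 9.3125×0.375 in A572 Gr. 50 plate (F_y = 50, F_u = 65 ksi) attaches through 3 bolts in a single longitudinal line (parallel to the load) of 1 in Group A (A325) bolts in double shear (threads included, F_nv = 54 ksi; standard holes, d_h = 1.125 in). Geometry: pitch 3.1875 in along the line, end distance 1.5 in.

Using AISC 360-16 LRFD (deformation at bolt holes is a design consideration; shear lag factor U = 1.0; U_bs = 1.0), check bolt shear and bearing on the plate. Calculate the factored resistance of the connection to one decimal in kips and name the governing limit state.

Bolt shear: A_b = π(1)²/4 = 0.7854 in². φR_n = 0.75 × 54 × 0.7854 × 3 × 2 = 190.9 kips.
Bearing (0.375 in plate, F_u = 65 ksi): end bolts L_c = 1.5 − 1.125/2 = 0.9375, R_n = min(1.2×0.9375×0.375×65, 2.4×1×0.375×65) = 27.422 kips/bolt; interior L_c = 3.1875 − 1.125 = 2.0625, R_n = 58.5 kips/bolt. φR_n = 0.75 × (1×27.422 + 2×58.5) = 108.3 kips.
Governing: min(190.9, 108.3) = 108.3 kips → bearing.

108.3 kips (bearing governs)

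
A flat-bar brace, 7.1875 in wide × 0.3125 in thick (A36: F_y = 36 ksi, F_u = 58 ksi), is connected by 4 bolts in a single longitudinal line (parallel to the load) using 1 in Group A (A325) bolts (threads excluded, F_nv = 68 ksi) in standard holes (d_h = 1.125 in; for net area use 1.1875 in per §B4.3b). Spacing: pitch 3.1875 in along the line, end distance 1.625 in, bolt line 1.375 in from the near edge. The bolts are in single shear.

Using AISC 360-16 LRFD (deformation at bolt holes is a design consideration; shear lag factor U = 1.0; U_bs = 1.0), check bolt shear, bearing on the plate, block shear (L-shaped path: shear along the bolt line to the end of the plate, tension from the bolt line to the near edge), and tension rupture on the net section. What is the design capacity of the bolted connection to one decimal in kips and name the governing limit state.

67.3 kips (block shear governs)

Bolt shear: A_b = π(1)²/4 = 0.7854 in². φR_n = 0.75 × 68 × 0.7854 × 4 × 1 = 160.2 kips.
Bearing (0.3125 in plate, F_u = 58 ksi): end bolts L_c = 1.625 − 1.125/2 = 1.0625, R_n = min(1.2×1.0625×0.3125×58, 2.4×1×0.3125×58) = 23.109 kips/bolt; interior L_c = 3.1875 − 1.125 = 2.0625, R_n = 43.5 kips/bolt. φR_n = 0.75 × (1×23.109 + 3×43.5) = 115.2 kips.
Block shear: shear path 1×[1.625+3×3.1875] = 1×11.1875 in, A_gv = 3.4961, A_nv = 1×(11.1875 − 3.5×1.1875)×0.3125 = 2.1973 in²; tension to near edge: (1.375 − 0.5×1.1875)×0.3125 = 0.24414 in². R_n = min(0.6×58×2.1973, 0.6×36×3.4961) + 1.0×58×0.24414 = min(76.466, 75.516) + 14.16 = 89.676 kips. φR_n = 0.75 × 89.676 = 67.3 kips.
Tension rupture (net): A_n = (7.1875 − 1×1.1875)×0.3125 = 1.875 in² (U = 1.0, A_e = A_n). φR_n = 0.75 × 58 × 1.875 = 81.6 kips.
Governing: min(160.2, 115.2, 67.3, 81.6) = 67.3 kips → block shear.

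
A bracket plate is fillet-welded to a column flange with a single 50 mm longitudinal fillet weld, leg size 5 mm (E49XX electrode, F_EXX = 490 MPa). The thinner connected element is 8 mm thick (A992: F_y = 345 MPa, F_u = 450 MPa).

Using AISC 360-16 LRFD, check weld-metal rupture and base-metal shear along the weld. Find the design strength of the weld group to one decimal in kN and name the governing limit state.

Weld metal: throat = 0.707×5 = 3.535 mm, L = 50 mm. φR_n = 0.75 × 0.6 × 490 × 3.535 × 50 = 39.0 kN.
Base metal shear (8 mm plate): yield φR_n = 1.0×0.6×345×8×50 = 82.8 kN; rupture φR_n = 0.75×0.6×450×8×50 = 81.0 kN; take 81.0 kN (rupture).
Governing: min(39.0, 81.0) = 39.0 kN → weld metal.

39.0 kN (weld metal governs)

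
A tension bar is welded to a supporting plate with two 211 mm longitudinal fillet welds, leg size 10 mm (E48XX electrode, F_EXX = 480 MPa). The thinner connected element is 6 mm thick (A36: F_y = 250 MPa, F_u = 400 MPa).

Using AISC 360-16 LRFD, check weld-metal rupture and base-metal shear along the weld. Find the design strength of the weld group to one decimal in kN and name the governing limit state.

Weld metal: throat = 0.707×10 = 7.07 mm, L = 2×211 = 422 mm. φR_n = 0.75 × 0.6 × 480 × 7.07 × 422 = 644.4 kN.
Base metal shear (6 mm plate): yield φR_n = 1.0×0.6×250×6×422 = 379.8 kN; rupture φR_n = 0.75×0.6×400×6×422 = 455.8 kN; take 379.8 kN (yield).
Governing: min(644.4, 379.8) = 379.8 kN → base-metal shear.

379.8 kN (base-metal shear governs)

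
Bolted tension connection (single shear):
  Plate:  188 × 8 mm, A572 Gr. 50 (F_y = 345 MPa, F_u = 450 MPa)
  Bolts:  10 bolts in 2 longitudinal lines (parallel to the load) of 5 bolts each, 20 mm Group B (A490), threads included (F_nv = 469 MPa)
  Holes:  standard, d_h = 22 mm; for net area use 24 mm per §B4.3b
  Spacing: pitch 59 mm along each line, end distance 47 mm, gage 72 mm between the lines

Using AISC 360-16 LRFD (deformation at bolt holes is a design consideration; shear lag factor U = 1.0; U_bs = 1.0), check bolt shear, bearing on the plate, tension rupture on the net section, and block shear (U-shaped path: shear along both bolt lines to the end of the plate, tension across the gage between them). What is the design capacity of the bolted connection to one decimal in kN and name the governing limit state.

378.0 kN (net-section rupture governs)

Bolt shear: A_b = π(20)²/4 = 314.16 mm². φR_n = 0.75 × 469 × 314.16 × 10 × 1 = 1105.1 kN.
Bearing (8 mm plate, F_u = 450 MPa): end bolts L_c = 47 − 22/2 = 36, R_n = min(1.2×36×8×450, 2.4×20×8×450) = 155.52 kN/bolt; interior L_c = 59 − 22 = 37, R_n = 159.84 kN/bolt. φR_n = 0.75 × (2×155.52 + 8×159.84) = 1192.3 kN.
Tension rupture (net): A_n = (188 − 2×24)×8 = 1120 mm² (U = 1.0, A_e = A_n). φR_n = 0.75 × 450 × 1120 = 378.0 kN.
Block shear: shear path 2×[47+4×59] = 2×283 mm, A_gv = 4528, A_nv = 2×(283 − 4.5×24)×8 = 2800 mm²; tension across gage: (72 − 1×24)×8 = 384 mm². R_n = min(0.6×450×2800, 0.6×345×4528) + 1.0×450×384 = min(756, 937.3) + 172.8 = 928.8 kN. φR_n = 0.75 × 928.8 = 696.6 kN.
Governing: min(1105.1, 1192.3, 378.0, 696.6) = 378.0 kN → net-section rupture.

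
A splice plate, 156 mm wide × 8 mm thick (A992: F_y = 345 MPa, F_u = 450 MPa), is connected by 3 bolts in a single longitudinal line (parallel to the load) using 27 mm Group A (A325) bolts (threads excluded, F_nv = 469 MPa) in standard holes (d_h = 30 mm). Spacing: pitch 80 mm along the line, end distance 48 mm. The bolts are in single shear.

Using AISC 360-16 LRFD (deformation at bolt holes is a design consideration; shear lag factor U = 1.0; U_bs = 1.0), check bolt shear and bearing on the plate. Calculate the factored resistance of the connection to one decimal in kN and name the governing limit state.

430.9 kN (bearing governs)

Bolt shear: A_b = π(27)²/4 = 572.56 mm². φR_n = 0.75 × 469 × 572.56 × 3 × 1 = 604.2 kN.
Bearing (8 mm plate, F_u = 450 MPa): end bolts L_c = 48 − 30/2 = 33, R_n = min(1.2×33×8×450, 2.4×27×8×450) = 142.56 kN/bolt; interior L_c = 80 − 30 = 50, R_n = 216 kN/bolt. φR_n = 0.75 × (1×142.56 + 2×216) = 430.9 kN.
Governing: min(604.2, 430.9) = 430.9 kN → bearing.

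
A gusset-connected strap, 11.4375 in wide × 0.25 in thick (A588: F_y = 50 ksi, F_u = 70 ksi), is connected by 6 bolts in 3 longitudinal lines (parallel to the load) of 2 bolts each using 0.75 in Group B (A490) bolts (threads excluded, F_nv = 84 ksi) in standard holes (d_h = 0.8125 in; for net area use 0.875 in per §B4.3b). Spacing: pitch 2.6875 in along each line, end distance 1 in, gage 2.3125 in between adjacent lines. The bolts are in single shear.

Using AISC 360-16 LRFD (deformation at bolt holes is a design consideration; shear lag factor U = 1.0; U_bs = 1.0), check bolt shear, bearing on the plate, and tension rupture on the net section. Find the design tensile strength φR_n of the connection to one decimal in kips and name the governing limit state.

98.9 kips (bearing governs)

Bolt shear: A_b = π(0.75)²/4 = 0.44179 in². φR_n = 0.75 × 84 × 0.44179 × 6 × 1 = 167.0 kips.
Bearing (0.25 in plate, F_u = 70 ksi): end bolts L_c = 1 − 0.8125/2 = 0.59375, R_n = min(1.2×0.59375×0.25×70, 2.4×0.75×0.25×70) = 12.469 kips/bolt; interior L_c = 2.6875 − 0.8125 = 1.875, R_n = 31.5 kips/bolt. φR_n = 0.75 × (3×12.469 + 3×31.5) = 98.9 kips.
Tension rupture (net): A_n = (11.4375 − 3×0.875)×0.25 = 2.2031 in² (U = 1.0, A_e = A_n). φR_n = 0.75 × 70 × 2.2031 = 115.7 kips.
Governing: min(167.0, 98.9, 115.7) = 98.9 kips → bearing.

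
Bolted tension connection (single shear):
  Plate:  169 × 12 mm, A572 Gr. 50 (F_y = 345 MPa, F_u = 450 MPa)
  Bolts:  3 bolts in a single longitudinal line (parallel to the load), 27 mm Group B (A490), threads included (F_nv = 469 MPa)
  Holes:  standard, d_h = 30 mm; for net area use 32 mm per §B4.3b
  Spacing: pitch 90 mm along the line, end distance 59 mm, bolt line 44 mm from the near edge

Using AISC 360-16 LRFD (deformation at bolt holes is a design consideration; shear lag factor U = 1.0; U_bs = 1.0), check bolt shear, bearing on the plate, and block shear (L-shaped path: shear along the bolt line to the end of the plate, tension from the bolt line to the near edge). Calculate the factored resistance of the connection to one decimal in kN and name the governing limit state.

499.8 kN (block shear governs)

Bolt shear: A_b = π(27)²/4 = 572.56 mm². φR_n = 0.75 × 469 × 572.56 × 3 × 1 = 604.2 kN.
Bearing (12 mm plate, F_u = 450 MPa): end bolts L_c = 59 − 30/2 = 44, R_n = min(1.2×44×12×450, 2.4×27×12×450) = 285.12 kN/bolt; interior L_c = 90 − 30 = 60, R_n = 349.92 kN/bolt. φR_n = 0.75 × (1×285.12 + 2×349.92) = 738.7 kN.
Block shear: shear path 1×[59+2×90] = 1×239 mm, A_gv = 2868, A_nv = 1×(239 − 2.5×32)×12 = 1908 mm²; tension to near edge: (44 − 0.5×32)×12 = 336 mm². R_n = min(0.6×450×1908, 0.6×345×2868) + 1.0×450×336 = min(515.16, 593.68) + 151.2 = 666.36 kN. φR_n = 0.75 × 666.36 = 499.8 kN.
Governing: min(604.2, 738.7, 499.8) = 499.8 kN → block shear.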